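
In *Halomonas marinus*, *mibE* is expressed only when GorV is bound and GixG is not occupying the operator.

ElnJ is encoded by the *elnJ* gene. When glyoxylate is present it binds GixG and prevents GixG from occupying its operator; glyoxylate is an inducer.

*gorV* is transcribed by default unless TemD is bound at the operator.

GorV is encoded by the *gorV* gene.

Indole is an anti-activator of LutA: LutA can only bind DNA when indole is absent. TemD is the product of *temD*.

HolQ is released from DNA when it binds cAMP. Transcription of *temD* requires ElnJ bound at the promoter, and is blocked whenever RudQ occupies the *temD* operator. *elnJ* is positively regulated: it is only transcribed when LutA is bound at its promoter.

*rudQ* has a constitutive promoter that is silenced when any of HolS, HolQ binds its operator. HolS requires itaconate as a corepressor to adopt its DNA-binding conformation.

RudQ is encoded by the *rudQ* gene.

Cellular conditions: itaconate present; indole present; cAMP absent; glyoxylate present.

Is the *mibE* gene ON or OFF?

ON

Glyoxylate is present, so GixG is inactive.
Indole is present, so LutA is inactive.
Required activator LutA is absent, so *elnJ* is not transcribed.
So ElnJ is not produced.
Itaconate is present, so HolS is active.
cAMP is absent, so HolQ is active.
With repressor HolS bound, *rudQ* is not transcribed.
So RudQ is not produced.
Required activator ElnJ is absent, so *temD* is not transcribed.
So TemD is not produced.
With no repressor bound, *gorV* is transcribed.
So GorV is produced and active.
No repressor is bound and GorV is active, so *mibE* is transcribed.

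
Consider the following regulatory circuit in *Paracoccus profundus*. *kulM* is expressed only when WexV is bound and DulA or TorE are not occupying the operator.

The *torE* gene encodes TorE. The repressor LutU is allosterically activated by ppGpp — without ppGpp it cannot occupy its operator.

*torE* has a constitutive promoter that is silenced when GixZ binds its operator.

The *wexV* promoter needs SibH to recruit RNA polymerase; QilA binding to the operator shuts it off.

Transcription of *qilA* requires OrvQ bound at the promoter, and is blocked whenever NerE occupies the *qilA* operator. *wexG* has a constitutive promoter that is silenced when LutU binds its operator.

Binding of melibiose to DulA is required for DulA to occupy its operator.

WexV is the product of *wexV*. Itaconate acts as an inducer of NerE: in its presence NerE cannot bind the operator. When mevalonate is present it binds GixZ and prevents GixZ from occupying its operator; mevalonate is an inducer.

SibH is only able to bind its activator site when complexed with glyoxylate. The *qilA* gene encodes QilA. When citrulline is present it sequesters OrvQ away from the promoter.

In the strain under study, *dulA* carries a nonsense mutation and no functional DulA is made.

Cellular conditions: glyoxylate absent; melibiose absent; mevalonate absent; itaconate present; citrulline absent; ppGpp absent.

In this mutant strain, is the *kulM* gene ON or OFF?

DulA is non-functional in this strain, so it has no effect.
Mevalonate is absent, so GixZ is active.
With repressor GixZ bound, *torE* is not transcribed.
So TorE is not produced.
Glyoxylate is absent, so SibH is inactive.
Itaconate is present, so NerE is inactive.
Citrulline is absent, so OrvQ is active.
No repressor is bound and OrvQ is active, so *qilA* is transcribed.
So QilA is produced and active.
With repressor QilA bound, *wexV* is not transcribed.
So WexV is not produced.
Required activator WexV is absent, so *kulM* is not transcribed.

OFF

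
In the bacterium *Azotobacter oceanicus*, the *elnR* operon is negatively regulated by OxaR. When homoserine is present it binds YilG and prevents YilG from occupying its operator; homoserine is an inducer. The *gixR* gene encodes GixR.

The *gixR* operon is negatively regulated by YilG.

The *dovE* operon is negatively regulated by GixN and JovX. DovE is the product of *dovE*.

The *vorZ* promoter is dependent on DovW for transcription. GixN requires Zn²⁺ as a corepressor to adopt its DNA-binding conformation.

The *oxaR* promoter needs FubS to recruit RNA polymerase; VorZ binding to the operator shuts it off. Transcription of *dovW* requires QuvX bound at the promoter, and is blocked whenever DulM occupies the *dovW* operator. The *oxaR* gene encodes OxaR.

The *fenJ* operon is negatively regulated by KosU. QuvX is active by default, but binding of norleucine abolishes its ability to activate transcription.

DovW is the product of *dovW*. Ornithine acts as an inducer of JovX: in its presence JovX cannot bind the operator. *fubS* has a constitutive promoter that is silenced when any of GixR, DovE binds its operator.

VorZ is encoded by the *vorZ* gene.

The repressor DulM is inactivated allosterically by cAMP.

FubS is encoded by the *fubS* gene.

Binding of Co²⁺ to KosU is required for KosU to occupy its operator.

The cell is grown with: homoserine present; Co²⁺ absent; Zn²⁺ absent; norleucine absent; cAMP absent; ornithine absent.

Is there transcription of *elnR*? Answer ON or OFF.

ON

cAMP is absent, so DulM is active.
Norleucine is absent, so QuvX is active.
With repressor DulM bound, *dovW* is not transcribed.
So DovW is not produced.
Required activator DovW is absent, so *vorZ* is not transcribed.
So VorZ is not produced.
Homoserine is present, so YilG is inactive.
With no repressor bound, *gixR* is transcribed.
So GixR is produced and active.
Zn²⁺ is absent, so GixN is inactive.
Ornithine is absent, so JovX is active.
With repressor JovX bound, *dovE* is not transcribed.
So DovE is not produced.
With repressor GixR bound, *fubS* is not transcribed.
So FubS is not produced.
Required activator FubS is absent, so *oxaR* is not transcribed.
So OxaR is not produced.
With no repressor bound, *elnR* is transcribed.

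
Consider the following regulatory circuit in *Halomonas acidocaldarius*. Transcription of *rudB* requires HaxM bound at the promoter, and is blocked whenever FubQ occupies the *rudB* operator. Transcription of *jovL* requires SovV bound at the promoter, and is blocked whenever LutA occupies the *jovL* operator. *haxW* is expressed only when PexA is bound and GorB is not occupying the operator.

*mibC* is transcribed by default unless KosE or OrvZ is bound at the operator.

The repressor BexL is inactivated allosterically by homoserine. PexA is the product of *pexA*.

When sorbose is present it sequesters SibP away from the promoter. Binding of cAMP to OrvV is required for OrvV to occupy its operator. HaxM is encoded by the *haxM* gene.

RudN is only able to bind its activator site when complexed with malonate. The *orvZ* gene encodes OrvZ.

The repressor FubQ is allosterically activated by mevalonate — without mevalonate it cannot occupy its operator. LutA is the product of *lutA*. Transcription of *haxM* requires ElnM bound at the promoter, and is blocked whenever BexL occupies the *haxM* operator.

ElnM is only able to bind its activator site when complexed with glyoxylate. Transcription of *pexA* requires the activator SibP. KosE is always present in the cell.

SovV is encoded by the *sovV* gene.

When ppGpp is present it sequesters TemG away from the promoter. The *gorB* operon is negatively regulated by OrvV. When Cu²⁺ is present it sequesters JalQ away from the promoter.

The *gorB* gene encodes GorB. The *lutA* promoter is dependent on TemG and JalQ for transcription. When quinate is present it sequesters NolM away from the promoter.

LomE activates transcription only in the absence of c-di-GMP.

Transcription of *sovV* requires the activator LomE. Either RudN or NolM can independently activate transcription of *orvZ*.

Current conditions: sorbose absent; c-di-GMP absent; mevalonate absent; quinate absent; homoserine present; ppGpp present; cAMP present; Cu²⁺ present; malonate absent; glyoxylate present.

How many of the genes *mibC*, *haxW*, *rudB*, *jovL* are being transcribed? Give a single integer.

KosE is produced constitutively and is active.
Malonate is absent, so RudN is inactive.
Quinate is absent, so NolM is active.
Activator NolM is present, so *orvZ* is transcribed.
So OrvZ is produced and active.
With repressor KosE bound, *mibC* is not transcribed.
→ *mibC* is OFF.
cAMP is present, so OrvV is active.
With repressor OrvV bound, *gorB* is not transcribed.
So GorB is not produced.
Sorbose is absent, so SibP is active.
No repressor is bound and SibP is active, so *pexA* is transcribed.
So PexA is produced and active.
No repressor is bound and PexA is active, so *haxW* is transcribed.
→ *haxW* is ON.
Glyoxylate is present, so ElnM is active.
Homoserine is present, so BexL is inactive.
No repressor is bound and ElnM is active, so *haxM* is transcribed.
So HaxM is produced and active.
Mevalonate is absent, so FubQ is inactive.
No repressor is bound and HaxM is active, so *rudB* is transcribed.
→ *rudB* is ON.
c-di-GMP is absent, so LomE is active.
No repressor is bound and LomE is active, so *sovV* is transcribed.
So SovV is produced and active.
ppGpp is present, so TemG is inactive.
Cu²⁺ is present, so JalQ is inactive.
Required activator TemG is absent, so *lutA* is not transcribed.
So LutA is not produced.
No repressor is bound and SovV is active, so *jovL* is transcribed.
→ *jovL* is ON.
3 of the 4 genes are transcribed.

3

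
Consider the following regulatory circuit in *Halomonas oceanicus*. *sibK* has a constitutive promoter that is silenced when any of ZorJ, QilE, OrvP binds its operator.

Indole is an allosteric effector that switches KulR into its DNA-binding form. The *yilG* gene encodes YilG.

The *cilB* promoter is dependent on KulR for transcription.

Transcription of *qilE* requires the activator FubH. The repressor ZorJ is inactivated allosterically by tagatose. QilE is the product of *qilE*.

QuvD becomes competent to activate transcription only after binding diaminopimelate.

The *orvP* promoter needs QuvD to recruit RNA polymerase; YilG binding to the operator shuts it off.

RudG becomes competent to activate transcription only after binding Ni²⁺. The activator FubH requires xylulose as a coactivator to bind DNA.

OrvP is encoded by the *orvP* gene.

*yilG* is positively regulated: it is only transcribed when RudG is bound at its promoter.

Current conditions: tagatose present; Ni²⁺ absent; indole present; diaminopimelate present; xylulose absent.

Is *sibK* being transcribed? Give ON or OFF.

Tagatose is present, so ZorJ is inactive.
Xylulose is absent, so FubH is inactive.
Required activator FubH is absent, so *qilE* is not transcribed.
So QilE is not produced.
Diaminopimelate is present, so QuvD is active.
Ni²⁺ is absent, so RudG is inactive.
Required activator RudG is absent, so *yilG* is not transcribed.
So YilG is not produced.
No repressor is bound and QuvD is active, so *orvP* is transcribed.
So OrvP is produced and active.
With repressor OrvP bound, *sibK* is not transcribed.

OFF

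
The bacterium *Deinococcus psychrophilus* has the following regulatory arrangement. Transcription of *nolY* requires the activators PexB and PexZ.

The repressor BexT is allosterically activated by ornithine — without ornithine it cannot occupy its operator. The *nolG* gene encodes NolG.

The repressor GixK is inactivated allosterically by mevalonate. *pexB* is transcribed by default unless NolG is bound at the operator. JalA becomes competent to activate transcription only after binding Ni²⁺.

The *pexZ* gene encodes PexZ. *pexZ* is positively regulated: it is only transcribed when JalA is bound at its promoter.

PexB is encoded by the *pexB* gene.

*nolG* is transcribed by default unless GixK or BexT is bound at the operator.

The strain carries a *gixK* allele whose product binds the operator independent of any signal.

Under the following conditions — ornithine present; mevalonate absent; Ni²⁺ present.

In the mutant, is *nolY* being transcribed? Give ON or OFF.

ON

GixK is constitutively active in this strain.
Ornithine is present, so BexT is active.
With repressor GixK bound, *nolG* is not transcribed.
So NolG is not produced.
With no repressor bound, *pexB* is transcribed.
So PexB is produced and active.
Ni²⁺ is present, so JalA is active.
No repressor is bound and JalA is active, so *pexZ* is transcribed.
So PexZ is produced and active.
No repressor is bound and PexB and PexZ are active, so *nolY* is transcribed.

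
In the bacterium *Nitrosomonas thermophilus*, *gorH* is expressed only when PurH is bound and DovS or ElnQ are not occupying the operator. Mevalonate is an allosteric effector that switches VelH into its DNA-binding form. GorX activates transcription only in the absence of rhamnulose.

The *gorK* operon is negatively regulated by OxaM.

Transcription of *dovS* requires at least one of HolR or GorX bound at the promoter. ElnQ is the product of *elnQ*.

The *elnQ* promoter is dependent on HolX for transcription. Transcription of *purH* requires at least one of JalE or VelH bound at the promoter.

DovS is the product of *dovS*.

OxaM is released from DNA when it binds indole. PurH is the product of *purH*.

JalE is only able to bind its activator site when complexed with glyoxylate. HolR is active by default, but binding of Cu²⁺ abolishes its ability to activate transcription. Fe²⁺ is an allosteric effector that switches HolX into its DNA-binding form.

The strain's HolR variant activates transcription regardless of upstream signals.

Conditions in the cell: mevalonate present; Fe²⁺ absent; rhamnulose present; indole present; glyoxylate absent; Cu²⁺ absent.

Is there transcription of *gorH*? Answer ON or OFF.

OFF

HolR is constitutively active in this strain.
Rhamnulose is present, so GorX is inactive.
Activator HolR is present, so *dovS* is transcribed.
So DovS is produced and active.
Fe²⁺ is absent, so HolX is inactive.
Required activator HolX is absent, so *elnQ* is not transcribed.
So ElnQ is not produced.
Glyoxylate is absent, so JalE is inactive.
Mevalonate is present, so VelH is active.
Activator VelH is present, so *purH* is transcribed.
So PurH is produced and active.
With repressor DovS bound, *gorH* is not transcribed.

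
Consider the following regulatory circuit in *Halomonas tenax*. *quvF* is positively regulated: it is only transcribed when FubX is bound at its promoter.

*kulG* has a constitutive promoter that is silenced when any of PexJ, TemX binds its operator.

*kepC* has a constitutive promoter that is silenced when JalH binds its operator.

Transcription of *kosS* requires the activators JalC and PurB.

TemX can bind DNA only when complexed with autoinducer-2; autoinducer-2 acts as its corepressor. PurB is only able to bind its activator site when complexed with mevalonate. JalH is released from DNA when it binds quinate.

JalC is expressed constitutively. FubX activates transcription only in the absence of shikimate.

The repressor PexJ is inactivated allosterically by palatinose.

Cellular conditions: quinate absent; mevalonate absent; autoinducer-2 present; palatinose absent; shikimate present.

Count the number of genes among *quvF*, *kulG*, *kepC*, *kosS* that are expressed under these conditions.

Shikimate is present, so FubX is inactive.
Required activator FubX is absent, so *quvF* is not transcribed.
→ *quvF* is OFF.
Palatinose is absent, so PexJ is active.
Autoinducer-2 is present, so TemX is active.
With repressor PexJ bound, *kulG* is not transcribed.
→ *kulG* is OFF.
Quinate is absent, so JalH is active.
With repressor JalH bound, *kepC* is not transcribed.
→ *kepC* is OFF.
JalC is produced constitutively and is active.
Mevalonate is absent, so PurB is inactive.
Required activator PurB is absent, so *kosS* is not transcribed.
→ *kosS* is OFF.
0 of the 4 genes are transcribed.

0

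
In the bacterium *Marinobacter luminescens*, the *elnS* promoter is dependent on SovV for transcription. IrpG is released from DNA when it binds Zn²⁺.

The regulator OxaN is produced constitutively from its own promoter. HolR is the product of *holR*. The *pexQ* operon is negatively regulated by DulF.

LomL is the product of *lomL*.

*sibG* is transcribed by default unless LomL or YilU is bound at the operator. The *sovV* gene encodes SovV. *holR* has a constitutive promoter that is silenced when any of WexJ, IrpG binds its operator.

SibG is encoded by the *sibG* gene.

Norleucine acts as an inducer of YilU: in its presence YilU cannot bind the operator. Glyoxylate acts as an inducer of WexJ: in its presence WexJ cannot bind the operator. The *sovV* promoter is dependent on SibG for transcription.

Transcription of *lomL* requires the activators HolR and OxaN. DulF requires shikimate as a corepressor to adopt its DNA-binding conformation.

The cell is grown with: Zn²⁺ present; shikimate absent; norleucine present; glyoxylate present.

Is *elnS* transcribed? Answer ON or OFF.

Glyoxylate is present, so WexJ is inactive.
Zn²⁺ is present, so IrpG is inactive.
With no repressor bound, *holR* is transcribed.
So HolR is produced and active.
OxaN is produced constitutively and is active.
No repressor is bound and HolR and OxaN are active, so *lomL* is transcribed.
So LomL is produced and active.
Norleucine is present, so YilU is inactive.
With repressor LomL bound, *sibG* is not transcribed.
So SibG is not produced.
Required activator SibG is absent, so *sovV* is not transcribed.
So SovV is not produced.
Required activator SovV is absent, so *elnS* is not transcribed.

OFF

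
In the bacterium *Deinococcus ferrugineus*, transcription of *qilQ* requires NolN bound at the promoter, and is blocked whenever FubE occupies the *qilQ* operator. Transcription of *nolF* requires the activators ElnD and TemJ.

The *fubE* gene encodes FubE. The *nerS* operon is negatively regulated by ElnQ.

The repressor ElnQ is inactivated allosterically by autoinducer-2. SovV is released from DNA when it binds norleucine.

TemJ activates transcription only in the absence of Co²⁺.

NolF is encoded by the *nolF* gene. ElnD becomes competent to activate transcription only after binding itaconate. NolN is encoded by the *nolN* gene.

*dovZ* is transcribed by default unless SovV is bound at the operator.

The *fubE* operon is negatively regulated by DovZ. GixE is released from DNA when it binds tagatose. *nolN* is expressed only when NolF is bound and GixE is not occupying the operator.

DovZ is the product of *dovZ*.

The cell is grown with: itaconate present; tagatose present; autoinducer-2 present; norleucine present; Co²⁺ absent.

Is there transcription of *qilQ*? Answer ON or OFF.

ON

Norleucine is present, so SovV is inactive.
With no repressor bound, *dovZ* is transcribed.
So DovZ is produced and active.
With repressor DovZ bound, *fubE* is not transcribed.
So FubE is not produced.
Tagatose is present, so GixE is inactive.
Itaconate is present, so ElnD is active.
Co²⁺ is absent, so TemJ is active.
No repressor is bound and ElnD and TemJ are active, so *nolF* is transcribed.
So NolF is produced and active.
No repressor is bound and NolF is active, so *nolN* is transcribed.
So NolN is produced and active.
No repressor is bound and NolN is active, so *qilQ* is transcribed.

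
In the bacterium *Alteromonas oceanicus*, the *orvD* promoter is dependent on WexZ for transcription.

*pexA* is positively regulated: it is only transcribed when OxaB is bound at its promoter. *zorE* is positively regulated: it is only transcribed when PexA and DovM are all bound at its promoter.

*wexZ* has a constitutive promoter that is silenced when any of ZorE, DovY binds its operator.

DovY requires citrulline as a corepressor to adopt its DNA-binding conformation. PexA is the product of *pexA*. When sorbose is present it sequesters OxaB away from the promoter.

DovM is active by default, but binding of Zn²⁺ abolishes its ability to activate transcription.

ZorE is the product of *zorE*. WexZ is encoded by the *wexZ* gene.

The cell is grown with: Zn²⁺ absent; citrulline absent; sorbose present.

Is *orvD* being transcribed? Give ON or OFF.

ON

Sorbose is present, so OxaB is inactive.
Required activator OxaB is absent, so *pexA* is not transcribed.
So PexA is not produced.
Zn²⁺ is absent, so DovM is active.
Required activator PexA is absent, so *zorE* is not transcribed.
So ZorE is not produced.
Citrulline is absent, so DovY is inactive.
With no repressor bound, *wexZ* is transcribed.
So WexZ is produced and active.
No repressor is bound and WexZ is active, so *orvD* is transcribed.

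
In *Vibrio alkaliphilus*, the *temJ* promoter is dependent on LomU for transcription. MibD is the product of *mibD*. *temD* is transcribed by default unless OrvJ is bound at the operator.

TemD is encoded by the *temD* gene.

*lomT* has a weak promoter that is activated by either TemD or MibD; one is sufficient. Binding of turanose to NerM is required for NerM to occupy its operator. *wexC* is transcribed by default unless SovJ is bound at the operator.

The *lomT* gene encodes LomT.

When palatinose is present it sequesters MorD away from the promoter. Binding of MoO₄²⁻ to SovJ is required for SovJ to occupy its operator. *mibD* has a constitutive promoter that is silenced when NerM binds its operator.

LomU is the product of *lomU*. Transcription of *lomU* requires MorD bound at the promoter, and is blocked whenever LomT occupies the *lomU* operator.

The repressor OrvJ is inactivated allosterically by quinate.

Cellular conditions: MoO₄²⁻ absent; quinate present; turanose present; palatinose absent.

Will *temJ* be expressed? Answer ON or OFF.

OFF

Quinate is present, so OrvJ is inactive.
With no repressor bound, *temD* is transcribed.
So TemD is produced and active.
Turanose is present, so NerM is active.
With repressor NerM bound, *mibD* is not transcribed.
So MibD is not produced.
Activator TemD is present, so *lomT* is transcribed.
So LomT is produced and active.
Palatinose is absent, so MorD is active.
With repressor LomT bound, *lomU* is not transcribed.
So LomU is not produced.
Required activator LomU is absent, so *temJ* is not transcribed.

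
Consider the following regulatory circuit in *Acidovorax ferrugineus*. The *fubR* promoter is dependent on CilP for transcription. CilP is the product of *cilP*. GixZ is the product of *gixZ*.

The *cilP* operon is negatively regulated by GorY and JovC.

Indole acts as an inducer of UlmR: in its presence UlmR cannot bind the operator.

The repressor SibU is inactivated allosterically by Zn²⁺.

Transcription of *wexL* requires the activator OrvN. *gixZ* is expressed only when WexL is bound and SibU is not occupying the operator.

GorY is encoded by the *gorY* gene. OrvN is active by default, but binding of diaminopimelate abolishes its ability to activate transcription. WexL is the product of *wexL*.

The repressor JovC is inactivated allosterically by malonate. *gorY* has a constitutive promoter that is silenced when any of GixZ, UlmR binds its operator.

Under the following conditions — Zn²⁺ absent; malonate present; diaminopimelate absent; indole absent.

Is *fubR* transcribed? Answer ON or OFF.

Diaminopimelate is absent, so OrvN is active.
No repressor is bound and OrvN is active, so *wexL* is transcribed.
So WexL is produced and active.
Zn²⁺ is absent, so SibU is active.
With repressor SibU bound, *gixZ* is not transcribed.
So GixZ is not produced.
Indole is absent, so UlmR is active.
With repressor UlmR bound, *gorY* is not transcribed.
So GorY is not produced.
Malonate is present, so JovC is inactive.
With no repressor bound, *cilP* is transcribed.
So CilP is produced and active.
No repressor is bound and CilP is active, so *fubR* is transcribed.

ON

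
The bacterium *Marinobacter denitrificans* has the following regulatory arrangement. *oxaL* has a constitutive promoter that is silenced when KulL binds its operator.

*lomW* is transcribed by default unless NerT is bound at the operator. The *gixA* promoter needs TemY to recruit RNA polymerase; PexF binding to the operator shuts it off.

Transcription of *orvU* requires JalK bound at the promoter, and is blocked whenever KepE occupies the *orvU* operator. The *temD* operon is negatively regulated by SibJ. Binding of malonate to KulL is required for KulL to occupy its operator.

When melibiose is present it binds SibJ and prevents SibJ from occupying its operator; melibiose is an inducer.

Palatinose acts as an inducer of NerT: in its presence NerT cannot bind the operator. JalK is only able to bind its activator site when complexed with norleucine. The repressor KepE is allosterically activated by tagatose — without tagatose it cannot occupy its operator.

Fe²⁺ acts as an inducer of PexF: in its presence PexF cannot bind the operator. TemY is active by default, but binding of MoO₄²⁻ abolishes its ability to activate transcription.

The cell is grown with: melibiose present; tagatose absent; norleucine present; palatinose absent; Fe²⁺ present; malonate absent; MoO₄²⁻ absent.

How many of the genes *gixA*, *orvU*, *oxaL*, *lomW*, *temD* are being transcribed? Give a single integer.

Fe²⁺ is present, so PexF is inactive.
MoO₄²⁻ is absent, so TemY is active.
No repressor is bound and TemY is active, so *gixA* is transcribed.
→ *gixA* is ON.
Norleucine is present, so JalK is active.
Tagatose is absent, so KepE is inactive.
No repressor is bound and JalK is active, so *orvU* is transcribed.
→ *orvU* is ON.
Malonate is absent, so KulL is inactive.
With no repressor bound, *oxaL* is transcribed.
→ *oxaL* is ON.
Palatinose is absent, so NerT is active.
With repressor NerT bound, *lomW* is not transcribed.
→ *lomW* is OFF.
Melibiose is present, so SibJ is inactive.
With no repressor bound, *temD* is transcribed.
→ *temD* is ON.
4 of the 5 genes are transcribed.

4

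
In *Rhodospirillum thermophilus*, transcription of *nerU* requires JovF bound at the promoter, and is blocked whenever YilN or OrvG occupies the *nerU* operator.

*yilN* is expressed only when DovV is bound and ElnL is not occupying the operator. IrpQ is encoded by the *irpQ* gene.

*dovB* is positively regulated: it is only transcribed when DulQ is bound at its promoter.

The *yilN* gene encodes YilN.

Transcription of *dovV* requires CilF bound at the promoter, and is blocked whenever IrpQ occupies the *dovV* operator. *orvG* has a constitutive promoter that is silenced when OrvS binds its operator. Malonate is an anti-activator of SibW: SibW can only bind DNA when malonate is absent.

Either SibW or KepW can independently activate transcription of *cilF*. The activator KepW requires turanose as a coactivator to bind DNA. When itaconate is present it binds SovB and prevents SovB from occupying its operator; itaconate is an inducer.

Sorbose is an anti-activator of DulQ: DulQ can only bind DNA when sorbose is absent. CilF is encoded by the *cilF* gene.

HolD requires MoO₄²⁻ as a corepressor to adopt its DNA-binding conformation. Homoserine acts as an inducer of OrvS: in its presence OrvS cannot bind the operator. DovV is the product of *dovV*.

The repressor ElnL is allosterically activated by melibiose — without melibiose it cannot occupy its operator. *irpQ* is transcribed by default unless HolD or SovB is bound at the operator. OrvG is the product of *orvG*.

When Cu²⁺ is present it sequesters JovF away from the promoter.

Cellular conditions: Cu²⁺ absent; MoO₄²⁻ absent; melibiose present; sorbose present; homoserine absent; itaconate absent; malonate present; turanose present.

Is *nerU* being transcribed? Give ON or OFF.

Cu²⁺ is absent, so JovF is active.
MoO₄²⁻ is absent, so HolD is inactive.
Itaconate is absent, so SovB is active.
With repressor SovB bound, *irpQ* is not transcribed.
So IrpQ is not produced.
Malonate is present, so SibW is inactive.
Turanose is present, so KepW is active.
Activator KepW is present, so *cilF* is transcribed.
So CilF is produced and active.
No repressor is bound and CilF is active, so *dovV* is transcribed.
So DovV is produced and active.
Melibiose is present, so ElnL is active.
With repressor ElnL bound, *yilN* is not transcribed.
So YilN is not produced.
Homoserine is absent, so OrvS is active.
With repressor OrvS bound, *orvG* is not transcribed.
So OrvG is not produced.
No repressor is bound and JovF is active, so *nerU* is transcribed.

ON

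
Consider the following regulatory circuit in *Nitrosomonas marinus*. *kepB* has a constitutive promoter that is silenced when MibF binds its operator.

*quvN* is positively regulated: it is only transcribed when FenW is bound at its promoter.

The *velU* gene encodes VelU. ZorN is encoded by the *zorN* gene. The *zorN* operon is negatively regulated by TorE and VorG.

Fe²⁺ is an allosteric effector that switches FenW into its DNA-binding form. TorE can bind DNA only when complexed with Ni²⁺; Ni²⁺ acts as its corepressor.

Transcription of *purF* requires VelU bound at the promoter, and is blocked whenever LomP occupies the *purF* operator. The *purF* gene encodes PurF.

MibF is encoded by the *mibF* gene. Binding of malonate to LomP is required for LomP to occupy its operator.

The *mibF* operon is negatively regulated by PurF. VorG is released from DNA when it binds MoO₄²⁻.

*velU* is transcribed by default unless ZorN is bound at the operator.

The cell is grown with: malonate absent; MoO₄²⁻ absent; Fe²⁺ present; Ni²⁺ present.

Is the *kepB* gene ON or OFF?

ON

Ni²⁺ is present, so TorE is active.
MoO₄²⁻ is absent, so VorG is active.
With repressor TorE bound, *zorN* is not transcribed.
So ZorN is not produced.
With no repressor bound, *velU* is transcribed.
So VelU is produced and active.
Malonate is absent, so LomP is inactive.
No repressor is bound and VelU is active, so *purF* is transcribed.
So PurF is produced and active.
With repressor PurF bound, *mibF* is not transcribed.
So MibF is not produced.
With no repressor bound, *kepB* is transcribed.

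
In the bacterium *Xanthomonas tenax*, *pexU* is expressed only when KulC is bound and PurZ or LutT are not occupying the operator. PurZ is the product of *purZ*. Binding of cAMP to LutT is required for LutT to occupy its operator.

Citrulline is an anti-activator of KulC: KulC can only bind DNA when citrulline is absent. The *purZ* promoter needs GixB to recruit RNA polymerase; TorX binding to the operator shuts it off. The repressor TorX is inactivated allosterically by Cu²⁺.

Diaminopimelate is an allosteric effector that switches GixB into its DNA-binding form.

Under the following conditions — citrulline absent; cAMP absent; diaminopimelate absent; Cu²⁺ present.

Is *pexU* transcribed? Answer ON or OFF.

Diaminopimelate is absent, so GixB is inactive.
Cu²⁺ is present, so TorX is inactive.
Required activator GixB is absent, so *purZ* is not transcribed.
So PurZ is not produced.
Citrulline is absent, so KulC is active.
cAMP is absent, so LutT is inactive.
No repressor is bound and KulC is active, so *pexU* is transcribed.

ON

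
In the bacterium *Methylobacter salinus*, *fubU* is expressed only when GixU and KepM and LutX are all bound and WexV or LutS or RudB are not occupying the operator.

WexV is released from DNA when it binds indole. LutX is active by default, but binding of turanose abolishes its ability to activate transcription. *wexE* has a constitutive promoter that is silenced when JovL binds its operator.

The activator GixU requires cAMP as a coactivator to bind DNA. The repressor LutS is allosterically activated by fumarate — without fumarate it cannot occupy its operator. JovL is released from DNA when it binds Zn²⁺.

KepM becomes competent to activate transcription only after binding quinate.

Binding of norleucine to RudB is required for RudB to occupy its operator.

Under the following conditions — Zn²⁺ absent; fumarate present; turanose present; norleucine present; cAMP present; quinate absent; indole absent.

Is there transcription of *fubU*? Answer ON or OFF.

Indole is absent, so WexV is active.
Fumarate is present, so LutS is active.
Norleucine is present, so RudB is active.
cAMP is present, so GixU is active.
Quinate is absent, so KepM is inactive.
Turanose is present, so LutX is inactive.
With repressor WexV bound, *fubU* is not transcribed.

OFF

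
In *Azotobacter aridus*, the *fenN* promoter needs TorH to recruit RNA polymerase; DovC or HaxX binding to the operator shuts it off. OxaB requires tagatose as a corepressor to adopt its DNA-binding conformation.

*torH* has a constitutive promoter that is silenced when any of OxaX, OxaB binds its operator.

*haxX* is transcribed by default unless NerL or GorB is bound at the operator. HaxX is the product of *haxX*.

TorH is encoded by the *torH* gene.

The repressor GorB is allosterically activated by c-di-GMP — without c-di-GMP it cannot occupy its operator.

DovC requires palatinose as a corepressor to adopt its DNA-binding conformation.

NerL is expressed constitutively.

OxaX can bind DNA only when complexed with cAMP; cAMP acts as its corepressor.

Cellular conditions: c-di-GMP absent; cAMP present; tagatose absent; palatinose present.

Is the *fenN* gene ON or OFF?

OFF

Palatinose is present, so DovC is active.
NerL is produced constitutively and is active.
c-di-GMP is absent, so GorB is inactive.
With repressor NerL bound, *haxX* is not transcribed.
So HaxX is not produced.
cAMP is present, so OxaX is active.
Tagatose is absent, so OxaB is inactive.
With repressor OxaX bound, *torH* is not transcribed.
So TorH is not produced.
With repressor DovC bound, *fenN* is not transcribed.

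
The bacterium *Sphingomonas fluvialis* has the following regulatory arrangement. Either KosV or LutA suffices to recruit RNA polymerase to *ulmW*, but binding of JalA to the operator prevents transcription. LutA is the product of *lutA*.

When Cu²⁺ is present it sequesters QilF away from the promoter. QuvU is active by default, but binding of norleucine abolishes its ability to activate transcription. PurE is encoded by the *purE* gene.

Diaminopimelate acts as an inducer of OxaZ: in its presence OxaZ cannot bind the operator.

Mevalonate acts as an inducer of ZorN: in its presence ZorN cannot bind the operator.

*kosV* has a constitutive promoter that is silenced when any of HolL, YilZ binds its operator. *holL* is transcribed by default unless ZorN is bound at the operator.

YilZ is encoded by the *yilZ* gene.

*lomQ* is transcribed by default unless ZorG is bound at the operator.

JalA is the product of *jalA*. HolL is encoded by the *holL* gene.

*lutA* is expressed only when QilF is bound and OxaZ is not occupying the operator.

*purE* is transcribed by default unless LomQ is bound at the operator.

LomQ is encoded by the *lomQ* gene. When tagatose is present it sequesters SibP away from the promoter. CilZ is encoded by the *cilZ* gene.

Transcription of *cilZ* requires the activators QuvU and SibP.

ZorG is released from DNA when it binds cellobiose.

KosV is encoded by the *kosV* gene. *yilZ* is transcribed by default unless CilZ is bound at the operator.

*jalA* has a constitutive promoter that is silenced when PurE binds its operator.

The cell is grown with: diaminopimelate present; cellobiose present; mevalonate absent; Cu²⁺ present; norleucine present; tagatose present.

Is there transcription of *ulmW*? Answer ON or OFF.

OFF

Mevalonate is absent, so ZorN is active.
With repressor ZorN bound, *holL* is not transcribed.
So HolL is not produced.
Norleucine is present, so QuvU is inactive.
Tagatose is present, so SibP is inactive.
Required activator QuvU is absent, so *cilZ* is not transcribed.
So CilZ is not produced.
With no repressor bound, *yilZ* is transcribed.
So YilZ is produced and active.
With repressor YilZ bound, *kosV* is not transcribed.
So KosV is not produced.
Diaminopimelate is present, so OxaZ is inactive.
Cu²⁺ is present, so QilF is inactive.
Required activator QilF is absent, so *lutA* is not transcribed.
So LutA is not produced.
Cellobiose is present, so ZorG is inactive.
With no repressor bound, *lomQ* is transcribed.
So LomQ is produced and active.
With repressor LomQ bound, *purE* is not transcribed.
So PurE is not produced.
With no repressor bound, *jalA* is transcribed.
So JalA is produced and active.
With repressor JalA bound, *ulmW* is not transcribed.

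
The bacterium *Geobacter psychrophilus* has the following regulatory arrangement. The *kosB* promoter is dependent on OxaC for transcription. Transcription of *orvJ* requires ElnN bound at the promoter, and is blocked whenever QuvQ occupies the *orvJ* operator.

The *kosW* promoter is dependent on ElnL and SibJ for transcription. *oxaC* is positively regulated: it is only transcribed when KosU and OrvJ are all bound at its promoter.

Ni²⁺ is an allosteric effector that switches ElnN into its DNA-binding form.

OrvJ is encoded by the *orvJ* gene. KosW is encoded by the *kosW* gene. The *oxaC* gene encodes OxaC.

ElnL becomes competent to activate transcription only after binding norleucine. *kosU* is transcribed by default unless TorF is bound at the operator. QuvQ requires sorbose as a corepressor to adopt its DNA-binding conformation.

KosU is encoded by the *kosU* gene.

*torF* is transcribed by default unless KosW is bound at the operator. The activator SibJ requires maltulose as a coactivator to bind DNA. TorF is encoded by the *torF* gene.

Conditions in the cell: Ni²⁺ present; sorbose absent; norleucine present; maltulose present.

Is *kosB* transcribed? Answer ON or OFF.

Norleucine is present, so ElnL is active.
Maltulose is present, so SibJ is active.
No repressor is bound and ElnL and SibJ are active, so *kosW* is transcribed.
So KosW is produced and active.
With repressor KosW bound, *torF* is not transcribed.
So TorF is not produced.
With no repressor bound, *kosU* is transcribed.
So KosU is produced and active.
Sorbose is absent, so QuvQ is inactive.
Ni²⁺ is present, so ElnN is active.
No repressor is bound and ElnN is active, so *orvJ* is transcribed.
So OrvJ is produced and active.
No repressor is bound and KosU and OrvJ are active, so *oxaC* is transcribed.
So OxaC is produced and active.
No repressor is bound and OxaC is active, so *kosB* is transcribed.

ON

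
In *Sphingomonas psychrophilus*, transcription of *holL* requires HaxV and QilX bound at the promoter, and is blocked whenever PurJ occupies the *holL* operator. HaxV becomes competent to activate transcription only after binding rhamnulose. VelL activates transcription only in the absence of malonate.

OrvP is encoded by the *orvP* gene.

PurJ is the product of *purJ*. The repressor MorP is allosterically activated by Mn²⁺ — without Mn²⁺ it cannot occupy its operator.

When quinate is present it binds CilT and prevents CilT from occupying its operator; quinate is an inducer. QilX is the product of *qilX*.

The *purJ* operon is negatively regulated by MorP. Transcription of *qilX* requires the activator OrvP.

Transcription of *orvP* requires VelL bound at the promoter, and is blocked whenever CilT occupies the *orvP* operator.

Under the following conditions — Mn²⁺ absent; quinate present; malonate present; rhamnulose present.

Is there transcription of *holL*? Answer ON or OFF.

Rhamnulose is present, so HaxV is active.
Quinate is present, so CilT is inactive.
Malonate is present, so VelL is inactive.
Required activator VelL is absent, so *orvP* is not transcribed.
So OrvP is not produced.
Required activator OrvP is absent, so *qilX* is not transcribed.
So QilX is not produced.
Mn²⁺ is absent, so MorP is inactive.
With no repressor bound, *purJ* is transcribed.
So PurJ is produced and active.
With repressor PurJ bound, *holL* is not transcribed.

OFF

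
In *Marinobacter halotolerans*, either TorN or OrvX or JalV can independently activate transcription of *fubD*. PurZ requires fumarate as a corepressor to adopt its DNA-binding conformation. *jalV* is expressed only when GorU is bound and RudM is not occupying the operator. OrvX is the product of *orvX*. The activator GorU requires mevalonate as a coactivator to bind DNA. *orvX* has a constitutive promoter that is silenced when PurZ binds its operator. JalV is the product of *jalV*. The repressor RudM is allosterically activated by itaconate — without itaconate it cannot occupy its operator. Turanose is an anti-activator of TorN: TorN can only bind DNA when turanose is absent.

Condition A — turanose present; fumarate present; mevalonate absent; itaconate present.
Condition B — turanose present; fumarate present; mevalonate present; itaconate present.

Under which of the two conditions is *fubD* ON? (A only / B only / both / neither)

neither

Condition A:
Turanose is present, so TorN is inactive.
Fumarate is present, so PurZ is active.
With repressor PurZ bound, *orvX* is not transcribed.
So OrvX is not produced.
Mevalonate is absent, so GorU is inactive.
Itaconate is present, so RudM is active.
With repressor RudM bound, *jalV* is not transcribed.
So JalV is not produced.
No activator is available at the *fubD* promoter, so *fubD* is not transcribed.
→ *fubD* is OFF in A.
Condition B:
Turanose is present, so TorN is inactive.
Fumarate is present, so PurZ is active.
With repressor PurZ bound, *orvX* is not transcribed.
So OrvX is not produced.
Mevalonate is present, so GorU is active.
Itaconate is present, so RudM is active.
With repressor RudM bound, *jalV* is not transcribed.
So JalV is not produced.
No activator is available at the *fubD* promoter, so *fubD* is not transcribed.
→ *fubD* is OFF in B.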